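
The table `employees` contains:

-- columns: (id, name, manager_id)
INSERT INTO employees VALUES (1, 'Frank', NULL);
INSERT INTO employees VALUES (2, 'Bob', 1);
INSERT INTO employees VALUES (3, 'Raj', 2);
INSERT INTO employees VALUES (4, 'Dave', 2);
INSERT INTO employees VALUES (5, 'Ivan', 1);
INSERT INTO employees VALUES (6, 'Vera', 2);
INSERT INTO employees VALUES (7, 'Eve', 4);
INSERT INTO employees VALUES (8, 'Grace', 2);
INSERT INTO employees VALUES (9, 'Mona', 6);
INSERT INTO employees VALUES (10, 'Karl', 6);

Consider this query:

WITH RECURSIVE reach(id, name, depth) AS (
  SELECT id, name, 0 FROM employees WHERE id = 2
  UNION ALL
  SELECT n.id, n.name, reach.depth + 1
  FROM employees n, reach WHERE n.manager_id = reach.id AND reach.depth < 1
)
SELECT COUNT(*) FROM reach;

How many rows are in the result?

5

Base: id=2 (Bob) at depth 0.
Iteration 1: rows with manager_id in {2} -> Raj (id 3, depth 1), Dave (id 4, depth 1), Vera (id 6, depth 1), Grace (id 8, depth 1).
Iteration 2: depth < 1 fails for all current rows; recursion stops.
Total rows emitted: 5.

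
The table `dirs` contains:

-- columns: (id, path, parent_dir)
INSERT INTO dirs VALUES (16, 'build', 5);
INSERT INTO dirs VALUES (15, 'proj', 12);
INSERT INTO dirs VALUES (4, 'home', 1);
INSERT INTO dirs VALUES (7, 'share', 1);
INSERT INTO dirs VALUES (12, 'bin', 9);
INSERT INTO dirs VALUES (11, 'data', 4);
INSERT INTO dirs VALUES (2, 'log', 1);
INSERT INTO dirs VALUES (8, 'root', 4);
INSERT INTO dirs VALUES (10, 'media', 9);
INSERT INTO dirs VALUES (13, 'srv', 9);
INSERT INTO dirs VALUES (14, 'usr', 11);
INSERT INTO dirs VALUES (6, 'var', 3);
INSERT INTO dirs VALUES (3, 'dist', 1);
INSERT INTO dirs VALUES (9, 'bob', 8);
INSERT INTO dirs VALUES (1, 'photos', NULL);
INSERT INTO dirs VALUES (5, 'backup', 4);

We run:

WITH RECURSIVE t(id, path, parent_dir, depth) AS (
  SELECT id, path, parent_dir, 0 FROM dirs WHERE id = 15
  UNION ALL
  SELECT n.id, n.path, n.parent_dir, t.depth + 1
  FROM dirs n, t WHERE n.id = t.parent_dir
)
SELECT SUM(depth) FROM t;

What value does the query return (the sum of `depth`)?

15

Base: id=15 (proj), parent_dir=12, depth 0.
Iteration 1: join on id=12 -> bin (id 12, parent_dir=9, depth 1).
Iteration 2: join on id=9 -> bob (id 9, parent_dir=8, depth 2).
Iteration 3: join on id=8 -> root (id 8, parent_dir=4, depth 3).
Iteration 4: join on id=4 -> home (id 4, parent_dir=1, depth 4).
Iteration 5: join on id=1 -> photos (id 1, parent_dir=NULL, depth 5).
Iteration 6: parent_dir is NULL; no match; recursion stops.
SUM(depth) = 0 + 1 + 2 + 3 + 4 + 5 = 15.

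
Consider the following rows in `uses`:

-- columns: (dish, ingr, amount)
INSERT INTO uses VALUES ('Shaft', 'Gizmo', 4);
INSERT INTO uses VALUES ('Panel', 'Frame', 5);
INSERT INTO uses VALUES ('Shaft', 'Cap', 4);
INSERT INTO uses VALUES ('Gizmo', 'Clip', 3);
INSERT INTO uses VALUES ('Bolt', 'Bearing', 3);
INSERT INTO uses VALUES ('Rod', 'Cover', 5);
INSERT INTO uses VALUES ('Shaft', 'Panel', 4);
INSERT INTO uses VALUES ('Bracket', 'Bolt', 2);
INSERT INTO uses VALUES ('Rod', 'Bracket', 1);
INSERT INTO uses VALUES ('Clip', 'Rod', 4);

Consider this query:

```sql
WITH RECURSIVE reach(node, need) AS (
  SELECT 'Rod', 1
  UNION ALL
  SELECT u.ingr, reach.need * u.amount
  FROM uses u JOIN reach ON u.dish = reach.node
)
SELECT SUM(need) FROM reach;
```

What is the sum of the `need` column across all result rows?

Base: (Rod, need=1).
Iteration 1: components of {Rod} -> Bracket = 1*1 = 1, Cover = 1*5 = 5.
Iteration 2: components of {Bracket,Cover} -> Bolt = 1*2 = 2.
Iteration 3: components of {Bolt} -> Bearing = 2*3 = 6.
Iteration 4: no further components; recursion stops.
SUM(need) = 1 + 1 + 5 + 2 + 6 = 15.

15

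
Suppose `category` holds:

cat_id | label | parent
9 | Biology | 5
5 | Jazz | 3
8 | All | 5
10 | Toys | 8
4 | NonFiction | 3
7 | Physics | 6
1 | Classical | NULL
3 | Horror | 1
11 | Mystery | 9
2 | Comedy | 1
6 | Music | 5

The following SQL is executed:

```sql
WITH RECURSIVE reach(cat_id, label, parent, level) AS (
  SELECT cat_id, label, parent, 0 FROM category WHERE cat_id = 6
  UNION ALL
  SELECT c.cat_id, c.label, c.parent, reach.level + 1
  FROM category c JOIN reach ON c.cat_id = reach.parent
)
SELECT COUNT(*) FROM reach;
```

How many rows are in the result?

4

Base: cat_id=6 (Music), parent=5, level 0.
Iteration 1: join on cat_id=5 -> Jazz (id 5, parent=3, level 1).
Iteration 2: join on cat_id=3 -> Horror (id 3, parent=1, level 2).
Iteration 3: join on cat_id=1 -> Classical (id 1, parent=NULL, level 3).
Iteration 4: parent is NULL; no match; recursion stops.
Total rows emitted: 4.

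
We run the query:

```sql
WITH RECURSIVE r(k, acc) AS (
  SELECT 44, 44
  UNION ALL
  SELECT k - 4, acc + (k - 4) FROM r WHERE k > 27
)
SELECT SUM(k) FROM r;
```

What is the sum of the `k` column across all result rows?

204

Base: k=44, acc=44.
Iteration 1: 44 > 27 holds -> k = 44 - 4 = 40, acc = 44 + 40 = 84.
Iteration 2: 40 > 27 holds -> k = 40 - 4 = 36, acc = 84 + 36 = 120.
Iteration 3: 36 > 27 holds -> k = 36 - 4 = 32, acc = 120 + 32 = 152.
Iteration 4: 32 > 27 holds -> k = 32 - 4 = 28, acc = 152 + 28 = 180.
Iteration 5: 28 > 27 holds -> k = 28 - 4 = 24, acc = 180 + 24 = 204.
Iteration 6: 24 > 27 fails; recursion stops.
SUM(k) = 44 + 40 + 36 + 32 + 28 + 24 = 204.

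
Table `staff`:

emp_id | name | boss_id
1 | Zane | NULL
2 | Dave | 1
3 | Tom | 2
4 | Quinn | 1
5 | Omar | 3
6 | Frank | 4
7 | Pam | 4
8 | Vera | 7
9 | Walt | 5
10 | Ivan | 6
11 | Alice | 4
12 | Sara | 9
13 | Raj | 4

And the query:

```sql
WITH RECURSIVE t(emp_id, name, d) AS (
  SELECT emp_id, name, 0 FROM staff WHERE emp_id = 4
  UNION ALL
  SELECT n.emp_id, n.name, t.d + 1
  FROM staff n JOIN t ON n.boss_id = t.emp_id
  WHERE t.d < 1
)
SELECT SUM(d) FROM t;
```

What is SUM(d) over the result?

4

Base: emp_id=4 (Quinn) at d 0.
Iteration 1: rows with boss_id in {4} -> Frank (id 6, d 1), Pam (id 7, d 1), Alice (id 11, d 1), Raj (id 13, d 1).
Iteration 2: d < 1 fails for all current rows; recursion stops.
SUM(d) = 0 + 1 + 1 + 1 + 1 = 4.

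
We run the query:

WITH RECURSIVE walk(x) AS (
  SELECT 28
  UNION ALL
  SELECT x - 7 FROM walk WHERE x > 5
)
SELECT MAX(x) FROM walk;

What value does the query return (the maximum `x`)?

28

Base: x=28.
Iteration 1: 28 > 5 holds -> x = 28 - 7 = 21.
Iteration 2: 21 > 5 holds -> x = 21 - 7 = 14.
Iteration 3: 14 > 5 holds -> x = 14 - 7 = 7.
Iteration 4: 7 > 5 holds -> x = 7 - 7 = 0.
Iteration 5: 0 > 5 fails; recursion stops.
x values: 28, 21, 14, 7, 0; the maximum is 28.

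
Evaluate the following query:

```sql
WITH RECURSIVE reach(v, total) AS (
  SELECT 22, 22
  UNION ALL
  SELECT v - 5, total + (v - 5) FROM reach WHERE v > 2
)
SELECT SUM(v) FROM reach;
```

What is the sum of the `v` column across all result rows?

Base: v=22, total=22.
Iteration 1: 22 > 2 holds -> v = 22 - 5 = 17, total = 22 + 17 = 39.
Iteration 2: 17 > 2 holds -> v = 17 - 5 = 12, total = 39 + 12 = 51.
Iteration 3: 12 > 2 holds -> v = 12 - 5 = 7, total = 51 + 7 = 58.
Iteration 4: 7 > 2 holds -> v = 7 - 5 = 2, total = 58 + 2 = 60.
Iteration 5: 2 > 2 fails; recursion stops.
SUM(v) = 22 + 17 + 12 + 7 + 2 = 60.

60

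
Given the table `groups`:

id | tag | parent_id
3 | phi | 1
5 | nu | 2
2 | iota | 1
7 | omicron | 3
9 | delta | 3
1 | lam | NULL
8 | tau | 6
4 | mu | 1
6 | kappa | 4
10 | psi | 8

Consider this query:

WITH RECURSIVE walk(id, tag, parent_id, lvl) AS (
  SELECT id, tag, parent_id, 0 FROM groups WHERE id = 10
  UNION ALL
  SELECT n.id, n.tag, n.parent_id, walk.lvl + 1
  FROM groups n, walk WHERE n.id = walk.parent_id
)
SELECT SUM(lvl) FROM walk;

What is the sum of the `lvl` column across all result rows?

Base: id=10 (psi), parent_id=8, lvl 0.
Iteration 1: join on id=8 -> tau (id 8, parent_id=6, lvl 1).
Iteration 2: join on id=6 -> kappa (id 6, parent_id=4, lvl 2).
Iteration 3: join on id=4 -> mu (id 4, parent_id=1, lvl 3).
Iteration 4: join on id=1 -> lam (id 1, parent_id=NULL, lvl 4).
Iteration 5: parent_id is NULL; no match; recursion stops.
SUM(lvl) = 0 + 1 + 2 + 3 + 4 = 10.

10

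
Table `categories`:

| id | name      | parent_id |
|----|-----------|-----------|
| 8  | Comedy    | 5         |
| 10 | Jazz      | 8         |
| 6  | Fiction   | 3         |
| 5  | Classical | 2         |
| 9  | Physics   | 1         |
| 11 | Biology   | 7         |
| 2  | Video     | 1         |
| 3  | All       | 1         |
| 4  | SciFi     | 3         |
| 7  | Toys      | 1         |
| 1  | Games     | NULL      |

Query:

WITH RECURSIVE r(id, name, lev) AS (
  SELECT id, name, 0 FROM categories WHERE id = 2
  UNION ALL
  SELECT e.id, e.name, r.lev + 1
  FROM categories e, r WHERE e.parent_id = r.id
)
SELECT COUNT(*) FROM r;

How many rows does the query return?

4

Base: id=2 (Video) at lev 0.
Iteration 1: rows with parent_id in {2} -> Classical (id 5, lev 1).
Iteration 2: rows with parent_id in {5} -> Comedy (id 8, lev 2).
Iteration 3: rows with parent_id in {8} -> Jazz (id 10, lev 3).
Iteration 4: no rows with parent_id in {10}; recursion stops.
Total rows emitted: 4.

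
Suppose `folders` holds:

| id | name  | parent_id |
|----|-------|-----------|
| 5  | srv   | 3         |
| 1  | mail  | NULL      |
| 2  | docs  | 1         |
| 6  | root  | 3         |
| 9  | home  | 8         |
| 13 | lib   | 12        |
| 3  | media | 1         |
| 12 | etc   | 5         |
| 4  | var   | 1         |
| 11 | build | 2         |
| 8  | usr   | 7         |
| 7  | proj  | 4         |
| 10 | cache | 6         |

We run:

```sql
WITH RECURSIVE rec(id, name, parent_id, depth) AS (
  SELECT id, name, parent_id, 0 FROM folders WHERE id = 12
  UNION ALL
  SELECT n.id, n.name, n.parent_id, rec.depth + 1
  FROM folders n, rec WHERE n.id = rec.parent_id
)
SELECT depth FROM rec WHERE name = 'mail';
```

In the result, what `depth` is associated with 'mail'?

3

Base: id=12 (etc), parent_id=5, depth 0.
Iteration 1: join on id=5 -> srv (id 5, parent_id=3, depth 1).
Iteration 2: join on id=3 -> media (id 3, parent_id=1, depth 2).
Iteration 3: join on id=1 -> mail (id 1, parent_id=NULL, depth 3).
Iteration 4: parent_id is NULL; no match; recursion stops.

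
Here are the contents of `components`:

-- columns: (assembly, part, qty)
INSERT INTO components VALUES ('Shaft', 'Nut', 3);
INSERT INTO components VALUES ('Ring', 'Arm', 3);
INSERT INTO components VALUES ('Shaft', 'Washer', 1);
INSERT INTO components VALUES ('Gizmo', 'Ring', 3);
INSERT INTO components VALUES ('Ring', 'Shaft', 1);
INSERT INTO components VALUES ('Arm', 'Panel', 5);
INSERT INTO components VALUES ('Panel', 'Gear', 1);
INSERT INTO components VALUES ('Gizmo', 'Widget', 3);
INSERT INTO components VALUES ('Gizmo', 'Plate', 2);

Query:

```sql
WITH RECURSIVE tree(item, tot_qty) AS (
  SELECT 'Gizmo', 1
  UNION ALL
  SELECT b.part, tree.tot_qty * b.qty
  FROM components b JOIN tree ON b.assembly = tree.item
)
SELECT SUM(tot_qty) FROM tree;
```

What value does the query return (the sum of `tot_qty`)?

123

Base: (Gizmo, tot_qty=1).
Iteration 1: components of {Gizmo} -> Plate = 1*2 = 2, Ring = 1*3 = 3, Widget = 1*3 = 3.
Iteration 2: components of {Plate,Ring,Widget} -> Arm = 3*3 = 9, Shaft = 3*1 = 3.
Iteration 3: components of {Arm,Shaft} -> Nut = 3*3 = 9, Panel = 9*5 = 45, Washer = 3*1 = 3.
Iteration 4: components of {Nut,Panel,Washer} -> Gear = 45*1 = 45.
Iteration 5: no further components; recursion stops.
SUM(tot_qty) = 1 + 3 + 3 + 2 + 3 + 9 + 9 + 3 + 45 + 45 = 123.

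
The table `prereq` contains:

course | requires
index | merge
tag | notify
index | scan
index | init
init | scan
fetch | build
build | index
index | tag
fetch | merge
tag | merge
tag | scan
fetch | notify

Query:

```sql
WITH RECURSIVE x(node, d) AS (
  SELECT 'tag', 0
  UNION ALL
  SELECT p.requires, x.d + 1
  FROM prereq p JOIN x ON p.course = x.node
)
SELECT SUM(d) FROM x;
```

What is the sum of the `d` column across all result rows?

3

Base: (tag, d=0).
Iteration 1: edges from {tag} -> (merge, d=1), (notify, d=1), (scan, d=1).
Iteration 2: no outgoing edges from {merge,notify,scan}; recursion stops.
SUM(d) = 0 + 1 + 1 + 1 = 3.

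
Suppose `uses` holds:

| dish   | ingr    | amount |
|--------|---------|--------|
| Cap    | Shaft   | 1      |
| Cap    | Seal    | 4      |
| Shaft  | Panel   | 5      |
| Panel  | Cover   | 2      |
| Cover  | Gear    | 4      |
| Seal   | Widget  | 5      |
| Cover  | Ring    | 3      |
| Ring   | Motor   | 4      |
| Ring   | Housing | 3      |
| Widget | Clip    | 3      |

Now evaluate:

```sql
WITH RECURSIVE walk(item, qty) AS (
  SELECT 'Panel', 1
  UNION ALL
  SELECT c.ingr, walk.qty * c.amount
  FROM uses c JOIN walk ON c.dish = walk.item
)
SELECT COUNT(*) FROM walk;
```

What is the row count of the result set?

Base: (Panel, qty=1).
Iteration 1: components of {Panel} -> Cover = 1*2 = 2.
Iteration 2: components of {Cover} -> Gear = 2*4 = 8, Ring = 2*3 = 6.
Iteration 3: components of {Gear,Ring} -> Housing = 6*3 = 18, Motor = 6*4 = 24.
Iteration 4: no further components; recursion stops.
Total rows emitted: 6.

6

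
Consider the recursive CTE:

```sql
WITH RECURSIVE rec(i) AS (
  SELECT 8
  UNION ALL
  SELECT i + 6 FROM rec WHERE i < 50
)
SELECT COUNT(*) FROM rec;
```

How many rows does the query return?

Base: i=8.
Iteration 1: 8 < 50 holds -> i = 8 + 6 = 14.
Iteration 2: 14 < 50 holds -> i = 14 + 6 = 20.
Iteration 3: 20 < 50 holds -> i = 20 + 6 = 26.
Iteration 4: 26 < 50 holds -> i = 26 + 6 = 32.
Iteration 5: 32 < 50 holds -> i = 32 + 6 = 38.
Iteration 6: 38 < 50 holds -> i = 38 + 6 = 44.
Iteration 7: 44 < 50 holds -> i = 44 + 6 = 50.
Iteration 8: 50 < 50 fails; recursion stops.
Total rows emitted: 8.

8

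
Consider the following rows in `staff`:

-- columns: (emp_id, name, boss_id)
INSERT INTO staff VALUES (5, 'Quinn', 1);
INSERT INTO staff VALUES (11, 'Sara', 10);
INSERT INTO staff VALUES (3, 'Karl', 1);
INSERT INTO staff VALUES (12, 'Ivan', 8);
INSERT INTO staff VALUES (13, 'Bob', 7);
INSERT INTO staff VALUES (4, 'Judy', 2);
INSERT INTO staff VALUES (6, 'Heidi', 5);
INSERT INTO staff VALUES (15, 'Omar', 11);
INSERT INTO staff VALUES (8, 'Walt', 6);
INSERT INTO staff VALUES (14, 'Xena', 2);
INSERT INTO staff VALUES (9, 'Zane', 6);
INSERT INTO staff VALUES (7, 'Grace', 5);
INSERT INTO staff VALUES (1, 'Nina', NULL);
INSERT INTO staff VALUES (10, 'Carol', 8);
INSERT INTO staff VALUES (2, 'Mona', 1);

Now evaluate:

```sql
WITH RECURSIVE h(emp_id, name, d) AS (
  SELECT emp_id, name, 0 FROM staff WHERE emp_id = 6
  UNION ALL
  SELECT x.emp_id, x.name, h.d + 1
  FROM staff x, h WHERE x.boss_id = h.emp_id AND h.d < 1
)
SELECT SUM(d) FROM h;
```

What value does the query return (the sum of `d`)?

2

Base: emp_id=6 (Heidi) at d 0.
Iteration 1: rows with boss_id in {6} -> Walt (id 8, d 1), Zane (id 9, d 1).
Iteration 2: d < 1 fails for all current rows; recursion stops.
SUM(d) = 0 + 1 + 1 = 2.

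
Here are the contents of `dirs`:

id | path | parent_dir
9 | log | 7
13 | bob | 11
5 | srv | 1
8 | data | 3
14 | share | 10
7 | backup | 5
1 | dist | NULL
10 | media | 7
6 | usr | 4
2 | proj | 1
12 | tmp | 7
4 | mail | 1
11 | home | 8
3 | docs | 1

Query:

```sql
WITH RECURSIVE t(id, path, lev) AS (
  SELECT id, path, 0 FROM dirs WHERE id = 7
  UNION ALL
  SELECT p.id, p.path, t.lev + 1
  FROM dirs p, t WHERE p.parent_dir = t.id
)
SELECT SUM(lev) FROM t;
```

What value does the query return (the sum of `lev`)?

Base: id=7 (backup) at lev 0.
Iteration 1: rows with parent_dir in {7} -> log (id 9, lev 1), media (id 10, lev 1), tmp (id 12, lev 1).
Iteration 2: rows with parent_dir in {9,10,12} -> share (id 14, lev 2).
Iteration 3: no rows with parent_dir in {14}; recursion stops.
SUM(lev) = 0 + 1 + 1 + 1 + 2 = 5.

5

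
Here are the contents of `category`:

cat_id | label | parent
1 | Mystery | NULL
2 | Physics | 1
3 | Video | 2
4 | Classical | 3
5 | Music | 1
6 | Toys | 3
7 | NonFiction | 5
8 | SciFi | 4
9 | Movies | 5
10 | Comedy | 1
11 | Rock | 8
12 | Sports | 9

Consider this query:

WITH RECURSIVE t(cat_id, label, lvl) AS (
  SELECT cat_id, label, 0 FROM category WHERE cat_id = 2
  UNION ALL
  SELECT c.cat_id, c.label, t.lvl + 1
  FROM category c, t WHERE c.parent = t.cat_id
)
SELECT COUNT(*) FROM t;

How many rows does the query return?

Base: cat_id=2 (Physics) at lvl 0.
Iteration 1: rows with parent in {2} -> Video (id 3, lvl 1).
Iteration 2: rows with parent in {3} -> Classical (id 4, lvl 2), Toys (id 6, lvl 2).
Iteration 3: rows with parent in {4,6} -> SciFi (id 8, lvl 3).
Iteration 4: rows with parent in {8} -> Rock (id 11, lvl 4).
Iteration 5: no rows with parent in {11}; recursion stops.
Total rows emitted: 6.

6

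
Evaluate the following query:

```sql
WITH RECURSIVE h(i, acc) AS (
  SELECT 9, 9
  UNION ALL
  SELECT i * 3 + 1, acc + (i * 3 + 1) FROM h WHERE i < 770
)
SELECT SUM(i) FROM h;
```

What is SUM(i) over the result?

3455

Base: i=9, acc=9.
Iteration 1: 9 < 770 holds -> i = 9 * 3 + 1 = 28, acc = 9 + 28 = 37.
Iteration 2: 28 < 770 holds -> i = 28 * 3 + 1 = 85, acc = 37 + 85 = 122.
Iteration 3: 85 < 770 holds -> i = 85 * 3 + 1 = 256, acc = 122 + 256 = 378.
Iteration 4: 256 < 770 holds -> i = 256 * 3 + 1 = 769, acc = 378 + 769 = 1147.
Iteration 5: 769 < 770 holds -> i = 769 * 3 + 1 = 2308, acc = 1147 + 2308 = 3455.
Iteration 6: 2308 < 770 fails; recursion stops.
SUM(i) = 9 + 28 + 85 + 256 + 769 + 2308 = 3455.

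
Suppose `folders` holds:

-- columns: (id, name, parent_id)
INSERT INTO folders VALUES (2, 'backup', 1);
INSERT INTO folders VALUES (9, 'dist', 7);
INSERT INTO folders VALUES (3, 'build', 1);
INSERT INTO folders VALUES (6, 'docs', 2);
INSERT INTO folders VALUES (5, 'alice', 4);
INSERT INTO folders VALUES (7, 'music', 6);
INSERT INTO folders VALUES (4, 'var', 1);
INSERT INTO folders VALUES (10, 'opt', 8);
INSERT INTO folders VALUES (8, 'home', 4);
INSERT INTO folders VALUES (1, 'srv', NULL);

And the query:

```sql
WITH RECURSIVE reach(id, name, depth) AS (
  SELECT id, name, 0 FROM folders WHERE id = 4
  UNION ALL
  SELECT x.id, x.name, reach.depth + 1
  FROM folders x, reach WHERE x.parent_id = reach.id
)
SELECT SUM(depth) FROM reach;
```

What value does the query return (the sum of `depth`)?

Base: id=4 (var) at depth 0.
Iteration 1: rows with parent_id in {4} -> alice (id 5, depth 1), home (id 8, depth 1).
Iteration 2: rows with parent_id in {5,8} -> opt (id 10, depth 2).
Iteration 3: no rows with parent_id in {10}; recursion stops.
SUM(depth) = 0 + 1 + 1 + 2 = 4.

4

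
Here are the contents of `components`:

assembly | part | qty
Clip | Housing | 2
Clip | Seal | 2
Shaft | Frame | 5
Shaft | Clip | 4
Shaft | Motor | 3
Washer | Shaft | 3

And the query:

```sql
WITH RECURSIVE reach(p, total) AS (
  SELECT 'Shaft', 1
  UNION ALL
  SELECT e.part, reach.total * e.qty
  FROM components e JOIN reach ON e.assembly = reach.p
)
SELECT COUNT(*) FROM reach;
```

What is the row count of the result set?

6

Base: (Shaft, total=1).
Iteration 1: components of {Shaft} -> Clip = 1*4 = 4, Frame = 1*5 = 5, Motor = 1*3 = 3.
Iteration 2: components of {Clip,Frame,Motor} -> Housing = 4*2 = 8, Seal = 4*2 = 8.
Iteration 3: no further components; recursion stops.
Total rows emitted: 6.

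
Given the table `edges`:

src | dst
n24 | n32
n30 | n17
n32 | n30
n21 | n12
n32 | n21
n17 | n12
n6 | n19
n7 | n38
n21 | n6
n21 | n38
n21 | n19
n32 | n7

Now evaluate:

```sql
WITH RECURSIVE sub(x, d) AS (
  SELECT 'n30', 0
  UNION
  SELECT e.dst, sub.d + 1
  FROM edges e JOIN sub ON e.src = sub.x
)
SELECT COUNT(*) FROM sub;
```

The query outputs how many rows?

Base: (n30, d=0).
Iteration 1: edges from {n30} -> (n17, d=1).
Iteration 2: edges from {n17} -> (n12, d=2).
Iteration 3: no outgoing edges from {n12}; recursion stops.
Total rows emitted: 3.

3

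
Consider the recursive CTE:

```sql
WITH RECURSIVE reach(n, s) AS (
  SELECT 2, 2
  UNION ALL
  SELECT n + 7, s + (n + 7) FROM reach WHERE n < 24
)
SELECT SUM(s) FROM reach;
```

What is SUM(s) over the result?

170

Base: n=2, s=2.
Iteration 1: 2 < 24 holds -> n = 2 + 7 = 9, s = 2 + 9 = 11.
Iteration 2: 9 < 24 holds -> n = 9 + 7 = 16, s = 11 + 16 = 27.
Iteration 3: 16 < 24 holds -> n = 16 + 7 = 23, s = 27 + 23 = 50.
Iteration 4: 23 < 24 holds -> n = 23 + 7 = 30, s = 50 + 30 = 80.
Iteration 5: 30 < 24 fails; recursion stops.
SUM(s) = 2 + 11 + 27 + 50 + 80 = 170.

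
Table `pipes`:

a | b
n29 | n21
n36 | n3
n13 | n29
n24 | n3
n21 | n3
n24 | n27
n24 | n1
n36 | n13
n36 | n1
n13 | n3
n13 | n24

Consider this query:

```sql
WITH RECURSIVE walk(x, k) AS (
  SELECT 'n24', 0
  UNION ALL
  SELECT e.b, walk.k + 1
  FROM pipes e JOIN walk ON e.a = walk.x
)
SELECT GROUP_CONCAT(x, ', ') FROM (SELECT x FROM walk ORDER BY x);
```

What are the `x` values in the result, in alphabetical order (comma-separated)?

n1, n24, n27, n3

Base: (n24, k=0).
Iteration 1: edges from {n24} -> (n1, k=1), (n27, k=1), (n3, k=1).
Iteration 2: no outgoing edges from {n1,n27,n3}; recursion stops.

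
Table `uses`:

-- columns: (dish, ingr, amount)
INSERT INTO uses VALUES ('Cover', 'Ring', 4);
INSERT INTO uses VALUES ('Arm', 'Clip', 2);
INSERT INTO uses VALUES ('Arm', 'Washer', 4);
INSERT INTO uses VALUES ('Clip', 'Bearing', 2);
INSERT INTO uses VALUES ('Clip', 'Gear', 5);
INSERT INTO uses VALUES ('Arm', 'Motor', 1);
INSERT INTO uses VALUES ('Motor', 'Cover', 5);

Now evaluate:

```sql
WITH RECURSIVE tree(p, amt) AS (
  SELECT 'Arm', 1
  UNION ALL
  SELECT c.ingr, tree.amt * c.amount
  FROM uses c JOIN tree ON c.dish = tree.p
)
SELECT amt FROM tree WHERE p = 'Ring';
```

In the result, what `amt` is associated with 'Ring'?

Base: (Arm, amt=1).
Iteration 1: components of {Arm} -> Clip = 1*2 = 2, Motor = 1*1 = 1, Washer = 1*4 = 4.
Iteration 2: components of {Clip,Motor,Washer} -> Bearing = 2*2 = 4, Cover = 1*5 = 5, Gear = 2*5 = 10.
Iteration 3: components of {Bearing,Cover,Gear} -> Ring = 5*4 = 20.
Iteration 4: no further components; recursion stops.

20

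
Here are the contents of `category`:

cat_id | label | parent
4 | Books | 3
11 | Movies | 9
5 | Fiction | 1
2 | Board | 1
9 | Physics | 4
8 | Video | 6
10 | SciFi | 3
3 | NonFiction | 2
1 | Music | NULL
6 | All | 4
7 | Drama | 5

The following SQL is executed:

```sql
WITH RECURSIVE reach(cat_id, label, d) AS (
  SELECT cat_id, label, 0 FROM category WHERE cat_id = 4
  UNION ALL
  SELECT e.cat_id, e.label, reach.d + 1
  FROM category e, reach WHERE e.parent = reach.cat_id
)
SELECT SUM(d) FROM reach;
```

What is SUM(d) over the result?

6

Base: cat_id=4 (Books) at d 0.
Iteration 1: rows with parent in {4} -> All (id 6, d 1), Physics (id 9, d 1).
Iteration 2: rows with parent in {6,9} -> Video (id 8, d 2), Movies (id 11, d 2).
Iteration 3: no rows with parent in {8,11}; recursion stops.
SUM(d) = 0 + 1 + 1 + 2 + 2 = 6.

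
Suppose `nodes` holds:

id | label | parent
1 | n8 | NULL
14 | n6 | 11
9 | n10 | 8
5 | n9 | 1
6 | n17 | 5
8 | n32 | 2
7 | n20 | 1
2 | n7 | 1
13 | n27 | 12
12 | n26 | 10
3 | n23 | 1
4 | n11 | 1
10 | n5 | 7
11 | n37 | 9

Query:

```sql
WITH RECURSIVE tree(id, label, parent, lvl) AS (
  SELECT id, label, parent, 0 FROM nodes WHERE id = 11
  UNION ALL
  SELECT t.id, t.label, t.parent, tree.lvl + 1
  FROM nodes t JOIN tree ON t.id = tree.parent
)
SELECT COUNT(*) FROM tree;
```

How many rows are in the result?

Base: id=11 (n37), parent=9, lvl 0.
Iteration 1: join on id=9 -> n10 (id 9, parent=8, lvl 1).
Iteration 2: join on id=8 -> n32 (id 8, parent=2, lvl 2).
Iteration 3: join on id=2 -> n7 (id 2, parent=1, lvl 3).
Iteration 4: join on id=1 -> n8 (id 1, parent=NULL, lvl 4).
Iteration 5: parent is NULL; no match; recursion stops.
Total rows emitted: 5.

5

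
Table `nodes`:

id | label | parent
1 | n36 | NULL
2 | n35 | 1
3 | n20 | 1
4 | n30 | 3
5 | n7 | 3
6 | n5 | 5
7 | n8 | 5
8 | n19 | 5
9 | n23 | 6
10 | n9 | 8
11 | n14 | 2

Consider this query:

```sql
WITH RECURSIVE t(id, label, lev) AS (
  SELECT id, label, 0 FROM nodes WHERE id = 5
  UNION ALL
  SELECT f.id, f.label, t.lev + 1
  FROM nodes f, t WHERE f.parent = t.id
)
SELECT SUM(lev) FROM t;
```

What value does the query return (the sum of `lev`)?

7

Base: id=5 (n7) at lev 0.
Iteration 1: rows with parent in {5} -> n5 (id 6, lev 1), n8 (id 7, lev 1), n19 (id 8, lev 1).
Iteration 2: rows with parent in {6,7,8} -> n23 (id 9, lev 2), n9 (id 10, lev 2).
Iteration 3: no rows with parent in {9,10}; recursion stops.
SUM(lev) = 0 + 1 + 1 + 1 + 2 + 2 = 7.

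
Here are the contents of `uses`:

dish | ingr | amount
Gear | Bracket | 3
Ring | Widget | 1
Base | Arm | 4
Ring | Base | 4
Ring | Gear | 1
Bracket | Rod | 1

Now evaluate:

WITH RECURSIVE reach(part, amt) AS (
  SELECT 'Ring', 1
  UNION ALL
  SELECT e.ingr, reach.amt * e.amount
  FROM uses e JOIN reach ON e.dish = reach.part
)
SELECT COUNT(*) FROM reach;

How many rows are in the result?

Base: (Ring, amt=1).
Iteration 1: components of {Ring} -> Base = 1*4 = 4, Gear = 1*1 = 1, Widget = 1*1 = 1.
Iteration 2: components of {Base,Gear,Widget} -> Arm = 4*4 = 16, Bracket = 1*3 = 3.
Iteration 3: components of {Arm,Bracket} -> Rod = 3*1 = 3.
Iteration 4: no further components; recursion stops.
Total rows emitted: 7.

7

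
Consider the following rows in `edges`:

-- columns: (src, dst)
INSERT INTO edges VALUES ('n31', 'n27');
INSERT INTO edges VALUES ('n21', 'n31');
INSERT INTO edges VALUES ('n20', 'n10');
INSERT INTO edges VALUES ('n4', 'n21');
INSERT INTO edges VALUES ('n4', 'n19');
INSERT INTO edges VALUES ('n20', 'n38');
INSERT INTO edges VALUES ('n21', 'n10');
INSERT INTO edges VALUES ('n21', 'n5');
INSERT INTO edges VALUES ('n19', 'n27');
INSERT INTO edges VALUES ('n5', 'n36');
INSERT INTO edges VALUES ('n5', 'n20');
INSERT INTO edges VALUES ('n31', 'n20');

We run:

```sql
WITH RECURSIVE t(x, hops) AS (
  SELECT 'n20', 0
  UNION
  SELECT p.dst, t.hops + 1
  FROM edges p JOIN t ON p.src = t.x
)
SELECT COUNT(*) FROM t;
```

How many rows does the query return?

Base: (n20, hops=0).
Iteration 1: edges from {n20} -> (n10, hops=1), (n38, hops=1).
Iteration 2: no outgoing edges from {n10,n38}; recursion stops.
Total rows emitted: 3.

3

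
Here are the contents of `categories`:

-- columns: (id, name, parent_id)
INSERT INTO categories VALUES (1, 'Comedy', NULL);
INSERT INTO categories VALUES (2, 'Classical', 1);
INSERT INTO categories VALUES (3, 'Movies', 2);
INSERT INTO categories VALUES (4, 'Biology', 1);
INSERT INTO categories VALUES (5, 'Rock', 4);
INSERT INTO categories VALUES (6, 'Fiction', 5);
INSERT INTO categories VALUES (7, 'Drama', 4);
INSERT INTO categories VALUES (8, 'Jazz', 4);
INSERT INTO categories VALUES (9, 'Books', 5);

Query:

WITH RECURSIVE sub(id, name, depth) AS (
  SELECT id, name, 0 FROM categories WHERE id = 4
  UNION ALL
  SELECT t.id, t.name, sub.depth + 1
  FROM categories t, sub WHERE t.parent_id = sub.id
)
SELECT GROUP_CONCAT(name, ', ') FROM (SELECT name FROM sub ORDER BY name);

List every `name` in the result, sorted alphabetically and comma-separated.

Base: id=4 (Biology) at depth 0.
Iteration 1: rows with parent_id in {4} -> Rock (id 5, depth 1), Drama (id 7, depth 1), Jazz (id 8, depth 1).
Iteration 2: rows with parent_id in {5,7,8} -> Fiction (id 6, depth 2), Books (id 9, depth 2).
Iteration 3: no rows with parent_id in {6,9}; recursion stops.

Biology, Books, Drama, Fiction, Jazz, Rock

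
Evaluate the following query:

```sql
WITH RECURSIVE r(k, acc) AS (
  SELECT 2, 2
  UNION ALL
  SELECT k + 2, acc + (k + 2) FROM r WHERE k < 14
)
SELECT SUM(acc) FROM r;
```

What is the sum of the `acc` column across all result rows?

168

Base: k=2, acc=2.
Iteration 1: 2 < 14 holds -> k = 2 + 2 = 4, acc = 2 + 4 = 6.
Iteration 2: 4 < 14 holds -> k = 4 + 2 = 6, acc = 6 + 6 = 12.
Iteration 3: 6 < 14 holds -> k = 6 + 2 = 8, acc = 12 + 8 = 20.
Iteration 4: 8 < 14 holds -> k = 8 + 2 = 10, acc = 20 + 10 = 30.
Iteration 5: 10 < 14 holds -> k = 10 + 2 = 12, acc = 30 + 12 = 42.
Iteration 6: 12 < 14 holds -> k = 12 + 2 = 14, acc = 42 + 14 = 56.
Iteration 7: 14 < 14 fails; recursion stops.
SUM(acc) = 2 + 6 + 12 + 20 + 30 + 42 + 56 = 168.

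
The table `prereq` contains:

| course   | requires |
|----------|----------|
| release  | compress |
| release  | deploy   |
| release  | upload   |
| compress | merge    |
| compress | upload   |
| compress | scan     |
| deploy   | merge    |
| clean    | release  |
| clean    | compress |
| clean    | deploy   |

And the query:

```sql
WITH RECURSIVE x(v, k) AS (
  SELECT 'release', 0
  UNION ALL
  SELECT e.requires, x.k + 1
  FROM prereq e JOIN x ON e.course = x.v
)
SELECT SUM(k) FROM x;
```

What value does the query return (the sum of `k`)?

Base: (release, k=0).
Iteration 1: edges from {release} -> (compress, k=1), (deploy, k=1), (upload, k=1).
Iteration 2: edges from {compress,deploy,upload} -> (merge, k=2) x2, (scan, k=2), (upload, k=2). [UNION ALL keeps all 4 new rows, including repeats]
Iteration 3: no outgoing edges from {merge,scan,upload}; recursion stops.
SUM(k) = 0 + 1 + 1 + 1 + 2 + 2 + 2 + 2 = 11.

11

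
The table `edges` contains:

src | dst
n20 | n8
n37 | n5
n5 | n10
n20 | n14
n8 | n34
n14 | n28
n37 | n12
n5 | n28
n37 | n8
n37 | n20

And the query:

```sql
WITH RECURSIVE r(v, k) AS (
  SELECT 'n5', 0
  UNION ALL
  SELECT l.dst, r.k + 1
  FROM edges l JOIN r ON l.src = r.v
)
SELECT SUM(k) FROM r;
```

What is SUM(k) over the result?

Base: (n5, k=0).
Iteration 1: edges from {n5} -> (n10, k=1), (n28, k=1).
Iteration 2: no outgoing edges from {n10,n28}; recursion stops.
SUM(k) = 0 + 1 + 1 = 2.

2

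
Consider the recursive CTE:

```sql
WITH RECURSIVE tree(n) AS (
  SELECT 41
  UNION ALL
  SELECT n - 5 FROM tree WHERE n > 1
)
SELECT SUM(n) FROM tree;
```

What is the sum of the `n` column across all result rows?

189

Base: n=41.
Iteration 1: 41 > 1 holds -> n = 41 - 5 = 36.
Iteration 2: 36 > 1 holds -> n = 36 - 5 = 31.
Iteration 3: 31 > 1 holds -> n = 31 - 5 = 26.
Iteration 4: 26 > 1 holds -> n = 26 - 5 = 21.
Iteration 5: 21 > 1 holds -> n = 21 - 5 = 16.
Iteration 6: 16 > 1 holds -> n = 16 - 5 = 11.
Iteration 7: 11 > 1 holds -> n = 11 - 5 = 6.
Iteration 8: 6 > 1 holds -> n = 6 - 5 = 1.
Iteration 9: 1 > 1 fails; recursion stops.
SUM(n) = 41 + 36 + 31 + 26 + 21 + 16 + 11 + 6 + 1 = 189.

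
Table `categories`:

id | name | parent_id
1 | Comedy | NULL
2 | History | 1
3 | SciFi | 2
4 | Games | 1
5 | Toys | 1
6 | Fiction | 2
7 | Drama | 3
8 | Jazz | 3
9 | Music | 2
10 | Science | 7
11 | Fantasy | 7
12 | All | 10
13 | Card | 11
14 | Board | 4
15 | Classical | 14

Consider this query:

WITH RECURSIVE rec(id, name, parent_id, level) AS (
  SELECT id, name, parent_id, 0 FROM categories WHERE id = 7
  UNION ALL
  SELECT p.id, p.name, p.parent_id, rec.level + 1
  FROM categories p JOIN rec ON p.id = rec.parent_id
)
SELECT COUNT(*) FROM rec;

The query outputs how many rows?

4

Base: id=7 (Drama), parent_id=3, level 0.
Iteration 1: join on id=3 -> SciFi (id 3, parent_id=2, level 1).
Iteration 2: join on id=2 -> History (id 2, parent_id=1, level 2).
Iteration 3: join on id=1 -> Comedy (id 1, parent_id=NULL, level 3).
Iteration 4: parent_id is NULL; no match; recursion stops.
Total rows emitted: 4.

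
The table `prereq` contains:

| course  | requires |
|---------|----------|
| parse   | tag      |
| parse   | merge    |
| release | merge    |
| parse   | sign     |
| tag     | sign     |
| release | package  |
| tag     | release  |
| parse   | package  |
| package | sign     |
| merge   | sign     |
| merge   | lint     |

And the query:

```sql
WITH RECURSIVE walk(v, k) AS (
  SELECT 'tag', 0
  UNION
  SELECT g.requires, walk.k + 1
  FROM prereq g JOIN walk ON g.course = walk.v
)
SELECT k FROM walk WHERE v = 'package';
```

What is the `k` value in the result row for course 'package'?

Base: (tag, k=0).
Iteration 1: edges from {tag} -> (release, k=1), (sign, k=1).
Iteration 2: edges from {release,sign} -> (merge, k=2), (package, k=2).
Iteration 3: edges from {merge,package} -> (lint, k=3), (sign, k=3). [UNION drops 1 duplicate row(s)]
Iteration 4: no outgoing edges from {lint,sign}; recursion stops.

2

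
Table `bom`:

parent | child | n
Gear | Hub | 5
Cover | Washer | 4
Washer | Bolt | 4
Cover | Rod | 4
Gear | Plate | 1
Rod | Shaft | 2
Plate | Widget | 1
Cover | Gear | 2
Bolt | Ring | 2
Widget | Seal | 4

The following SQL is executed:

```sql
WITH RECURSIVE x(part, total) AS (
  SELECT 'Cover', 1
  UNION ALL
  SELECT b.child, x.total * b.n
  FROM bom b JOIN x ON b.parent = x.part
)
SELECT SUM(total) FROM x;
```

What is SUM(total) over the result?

89

Base: (Cover, total=1).
Iteration 1: components of {Cover} -> Gear = 1*2 = 2, Rod = 1*4 = 4, Washer = 1*4 = 4.
Iteration 2: components of {Gear,Rod,Washer} -> Bolt = 4*4 = 16, Hub = 2*5 = 10, Plate = 2*1 = 2, Shaft = 4*2 = 8.
Iteration 3: components of {Bolt,Hub,Plate,Shaft} -> Ring = 16*2 = 32, Widget = 2*1 = 2.
Iteration 4: components of {Ring,Widget} -> Seal = 2*4 = 8.
Iteration 5: no further components; recursion stops.
SUM(total) = 1 + 4 + 2 + 4 + 16 + 2 + 10 + 8 + 32 + 2 + 8 = 89.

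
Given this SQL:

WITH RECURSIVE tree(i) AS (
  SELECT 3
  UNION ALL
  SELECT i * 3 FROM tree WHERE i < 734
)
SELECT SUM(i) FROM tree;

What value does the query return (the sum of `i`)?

3279

Base: i=3.
Iteration 1: 3 < 734 holds -> i = 3 * 3 = 9.
Iteration 2: 9 < 734 holds -> i = 9 * 3 = 27.
Iteration 3: 27 < 734 holds -> i = 27 * 3 = 81.
Iteration 4: 81 < 734 holds -> i = 81 * 3 = 243.
Iteration 5: 243 < 734 holds -> i = 243 * 3 = 729.
Iteration 6: 729 < 734 holds -> i = 729 * 3 = 2187.
Iteration 7: 2187 < 734 fails; recursion stops.
SUM(i) = 3 + 9 + 27 + 81 + 243 + 729 + 2187 = 3279.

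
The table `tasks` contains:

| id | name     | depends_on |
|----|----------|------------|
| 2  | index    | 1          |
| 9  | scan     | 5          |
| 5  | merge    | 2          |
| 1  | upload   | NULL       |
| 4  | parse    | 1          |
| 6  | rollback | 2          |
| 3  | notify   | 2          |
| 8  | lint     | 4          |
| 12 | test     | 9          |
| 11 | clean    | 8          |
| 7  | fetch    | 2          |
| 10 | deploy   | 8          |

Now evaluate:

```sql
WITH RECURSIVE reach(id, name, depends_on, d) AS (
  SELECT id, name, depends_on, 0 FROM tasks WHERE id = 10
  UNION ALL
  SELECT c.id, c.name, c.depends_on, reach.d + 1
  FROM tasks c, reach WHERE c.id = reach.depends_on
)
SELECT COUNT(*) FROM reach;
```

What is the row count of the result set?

Base: id=10 (deploy), depends_on=8, d 0.
Iteration 1: join on id=8 -> lint (id 8, depends_on=4, d 1).
Iteration 2: join on id=4 -> parse (id 4, depends_on=1, d 2).
Iteration 3: join on id=1 -> upload (id 1, depends_on=NULL, d 3).
Iteration 4: depends_on is NULL; no match; recursion stops.
Total rows emitted: 4.

4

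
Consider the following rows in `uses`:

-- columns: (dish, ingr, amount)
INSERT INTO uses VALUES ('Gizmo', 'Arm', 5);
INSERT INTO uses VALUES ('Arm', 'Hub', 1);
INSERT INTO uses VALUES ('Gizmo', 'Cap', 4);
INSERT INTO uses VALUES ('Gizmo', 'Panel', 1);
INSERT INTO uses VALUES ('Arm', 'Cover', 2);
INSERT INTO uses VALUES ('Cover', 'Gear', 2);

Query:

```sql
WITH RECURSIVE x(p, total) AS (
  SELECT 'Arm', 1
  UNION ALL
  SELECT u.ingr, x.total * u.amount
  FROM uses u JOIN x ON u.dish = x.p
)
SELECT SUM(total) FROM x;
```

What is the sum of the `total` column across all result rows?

Base: (Arm, total=1).
Iteration 1: components of {Arm} -> Cover = 1*2 = 2, Hub = 1*1 = 1.
Iteration 2: components of {Cover,Hub} -> Gear = 2*2 = 4.
Iteration 3: no further components; recursion stops.
SUM(total) = 1 + 1 + 2 + 4 = 8.

8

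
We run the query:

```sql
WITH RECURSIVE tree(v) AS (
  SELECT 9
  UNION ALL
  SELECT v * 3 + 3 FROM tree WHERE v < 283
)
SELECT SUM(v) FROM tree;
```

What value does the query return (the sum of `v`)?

Base: v=9.
Iteration 1: 9 < 283 holds -> v = 9 * 3 + 3 = 30.
Iteration 2: 30 < 283 holds -> v = 30 * 3 + 3 = 93.
Iteration 3: 93 < 283 holds -> v = 93 * 3 + 3 = 282.
Iteration 4: 282 < 283 holds -> v = 282 * 3 + 3 = 849.
Iteration 5: 849 < 283 fails; recursion stops.
SUM(v) = 9 + 30 + 93 + 282 + 849 = 1263.

1263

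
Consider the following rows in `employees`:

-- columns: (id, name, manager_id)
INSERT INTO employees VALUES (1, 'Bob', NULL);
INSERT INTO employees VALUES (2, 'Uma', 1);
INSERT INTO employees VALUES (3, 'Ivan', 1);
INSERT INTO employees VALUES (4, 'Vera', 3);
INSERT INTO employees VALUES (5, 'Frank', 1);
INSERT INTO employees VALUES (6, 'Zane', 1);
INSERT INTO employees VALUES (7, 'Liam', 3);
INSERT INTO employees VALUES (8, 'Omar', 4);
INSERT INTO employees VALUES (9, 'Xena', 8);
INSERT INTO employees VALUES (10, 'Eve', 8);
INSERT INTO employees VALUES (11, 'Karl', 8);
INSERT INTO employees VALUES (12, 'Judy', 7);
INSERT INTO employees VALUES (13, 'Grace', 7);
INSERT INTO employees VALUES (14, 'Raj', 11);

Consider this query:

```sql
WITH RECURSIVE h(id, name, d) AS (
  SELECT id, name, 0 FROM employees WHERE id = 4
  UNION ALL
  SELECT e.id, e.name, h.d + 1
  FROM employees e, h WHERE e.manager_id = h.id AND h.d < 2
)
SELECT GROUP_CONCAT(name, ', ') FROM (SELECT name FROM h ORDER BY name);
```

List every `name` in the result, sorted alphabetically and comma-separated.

Eve, Karl, Omar, Vera, Xena

Base: id=4 (Vera) at d 0.
Iteration 1: rows with manager_id in {4} -> Omar (id 8, d 1).
Iteration 2: rows with manager_id in {8} -> Xena (id 9, d 2), Eve (id 10, d 2), Karl (id 11, d 2).
Iteration 3: d < 2 fails for all current rows; recursion stops.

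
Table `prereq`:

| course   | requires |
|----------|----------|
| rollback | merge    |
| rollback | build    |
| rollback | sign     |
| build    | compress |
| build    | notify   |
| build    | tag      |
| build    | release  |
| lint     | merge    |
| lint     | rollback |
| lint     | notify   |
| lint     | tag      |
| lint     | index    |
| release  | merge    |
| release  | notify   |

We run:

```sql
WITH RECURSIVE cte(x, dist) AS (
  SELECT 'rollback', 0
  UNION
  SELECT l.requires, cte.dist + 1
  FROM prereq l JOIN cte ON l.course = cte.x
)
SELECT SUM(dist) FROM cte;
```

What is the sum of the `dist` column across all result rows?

17

Base: (rollback, dist=0).
Iteration 1: edges from {rollback} -> (build, dist=1), (merge, dist=1), (sign, dist=1).
Iteration 2: edges from {build,merge,sign} -> (compress, dist=2), (notify, dist=2), (release, dist=2), (tag, dist=2).
Iteration 3: edges from {compress,notify,release,tag} -> (merge, dist=3), (notify, dist=3).
Iteration 4: no outgoing edges from {merge,notify}; recursion stops.
SUM(dist) = 0 + 1 + 1 + 1 + 2 + 2 + 2 + 2 + 3 + 3 = 17.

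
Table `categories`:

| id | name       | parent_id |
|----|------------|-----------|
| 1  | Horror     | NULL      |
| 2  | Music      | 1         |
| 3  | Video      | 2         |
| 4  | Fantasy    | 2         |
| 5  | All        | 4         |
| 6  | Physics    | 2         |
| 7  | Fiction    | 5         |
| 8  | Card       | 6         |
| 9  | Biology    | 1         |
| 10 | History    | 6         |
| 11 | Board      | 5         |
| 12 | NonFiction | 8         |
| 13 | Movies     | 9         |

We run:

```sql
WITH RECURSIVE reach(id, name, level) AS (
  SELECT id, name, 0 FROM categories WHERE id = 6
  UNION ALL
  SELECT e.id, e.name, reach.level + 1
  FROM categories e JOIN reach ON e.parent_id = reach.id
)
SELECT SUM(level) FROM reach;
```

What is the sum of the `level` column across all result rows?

Base: id=6 (Physics) at level 0.
Iteration 1: rows with parent_id in {6} -> Card (id 8, level 1), History (id 10, level 1).
Iteration 2: rows with parent_id in {8,10} -> NonFiction (id 12, level 2).
Iteration 3: no rows with parent_id in {12}; recursion stops.
SUM(level) = 0 + 1 + 1 + 2 = 4.

4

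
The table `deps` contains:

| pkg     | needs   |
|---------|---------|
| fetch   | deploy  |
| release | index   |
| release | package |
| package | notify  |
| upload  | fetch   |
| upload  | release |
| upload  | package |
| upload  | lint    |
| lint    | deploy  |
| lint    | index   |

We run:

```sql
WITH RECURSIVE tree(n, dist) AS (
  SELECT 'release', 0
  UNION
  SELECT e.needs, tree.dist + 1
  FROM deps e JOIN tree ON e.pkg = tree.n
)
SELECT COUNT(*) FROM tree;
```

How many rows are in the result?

4

Base: (release, dist=0).
Iteration 1: edges from {release} -> (index, dist=1), (package, dist=1).
Iteration 2: edges from {index,package} -> (notify, dist=2).
Iteration 3: no outgoing edges from {notify}; recursion stops.
Total rows emitted: 4.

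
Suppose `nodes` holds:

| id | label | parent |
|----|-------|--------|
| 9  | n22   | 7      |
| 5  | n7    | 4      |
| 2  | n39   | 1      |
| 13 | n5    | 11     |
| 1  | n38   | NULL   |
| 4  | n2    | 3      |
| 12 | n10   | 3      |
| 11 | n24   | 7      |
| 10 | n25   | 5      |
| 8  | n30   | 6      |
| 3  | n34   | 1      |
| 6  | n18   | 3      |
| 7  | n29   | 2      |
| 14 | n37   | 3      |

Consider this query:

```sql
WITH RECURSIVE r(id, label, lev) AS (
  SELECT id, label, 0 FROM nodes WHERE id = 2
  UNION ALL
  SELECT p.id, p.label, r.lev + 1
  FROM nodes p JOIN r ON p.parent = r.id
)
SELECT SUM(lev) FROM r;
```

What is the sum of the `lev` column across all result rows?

Base: id=2 (n39) at lev 0.
Iteration 1: rows with parent in {2} -> n29 (id 7, lev 1).
Iteration 2: rows with parent in {7} -> n22 (id 9, lev 2), n24 (id 11, lev 2).
Iteration 3: rows with parent in {9,11} -> n5 (id 13, lev 3).
Iteration 4: no rows with parent in {13}; recursion stops.
SUM(lev) = 0 + 1 + 2 + 2 + 3 = 8.

8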